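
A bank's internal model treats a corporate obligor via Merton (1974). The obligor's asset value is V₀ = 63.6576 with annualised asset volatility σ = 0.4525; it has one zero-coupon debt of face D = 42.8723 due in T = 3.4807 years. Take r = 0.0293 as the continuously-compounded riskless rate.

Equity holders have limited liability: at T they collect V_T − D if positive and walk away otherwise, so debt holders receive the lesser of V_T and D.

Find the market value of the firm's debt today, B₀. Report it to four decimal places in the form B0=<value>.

B0=31.8531

d₁ = [ln(V₀/D) + (r + σ²/2)T] / (σ√T)
   = [ln(63.6576/42.8723) + (0.0293 + 0.5·0.4525²)·3.4807] / (0.4525·√3.4807)
   = [0.395293 + 0.458332] / 0.844213 = 1.011149
d₂ = d₁ − σ√T = 1.011149 − 0.844213 = 0.166936
N(d₁) = 0.844027,  N(d₂) = 0.566290,  e^(−rT) = 0.903044
E₀ = V₀·N(d₁) − D·e^(−rT)·N(d₂)
   = 63.6576·0.844027 − 42.8723·0.903044·0.566290 = 31.804534
B₀ = V₀ − E₀ = 63.6576 − 31.804534 = 31.853066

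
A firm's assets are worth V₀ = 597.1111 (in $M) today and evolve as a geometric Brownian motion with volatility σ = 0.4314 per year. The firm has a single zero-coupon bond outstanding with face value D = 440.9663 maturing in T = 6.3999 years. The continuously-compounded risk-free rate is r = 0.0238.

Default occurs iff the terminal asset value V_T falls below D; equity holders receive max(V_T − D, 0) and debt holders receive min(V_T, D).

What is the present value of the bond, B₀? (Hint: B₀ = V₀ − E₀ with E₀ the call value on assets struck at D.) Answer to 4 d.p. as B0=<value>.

d₁ = [ln(V₀/D) + (r + σ²/2)T] / (σ√T)
   = [ln(597.1111/440.9663) + (0.0238 + 0.5·0.4314²)·6.3999] / (0.4314·√6.3999)
   = [0.303135 + 0.747847] / 1.091357 = 0.963005
d₂ = d₁ − σ√T = 0.963005 − 1.091357 = -0.128352
N(d₁) = 0.832228,  N(d₂) = 0.448935,  e^(−rT) = 0.858715
E₀ = V₀·N(d₁) − D·e^(−rT)·N(d₂)
   = 597.1111·0.832228 − 440.9663·0.858715·0.448935 = 326.936367
B₀ = V₀ − E₀ = 597.1111 − 326.936367 = 270.174733

B0=270.1747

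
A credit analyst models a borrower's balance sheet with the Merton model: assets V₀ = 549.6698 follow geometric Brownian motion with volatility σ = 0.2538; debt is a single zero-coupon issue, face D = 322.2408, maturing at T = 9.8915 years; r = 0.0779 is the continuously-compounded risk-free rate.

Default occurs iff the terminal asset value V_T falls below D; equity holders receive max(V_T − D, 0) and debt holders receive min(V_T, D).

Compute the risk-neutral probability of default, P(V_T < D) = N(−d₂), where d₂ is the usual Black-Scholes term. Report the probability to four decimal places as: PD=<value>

PD=0.1084

d₁ = [ln(V₀/D) + (r + σ²/2)T] / (σ√T)
   = [ln(549.6698/322.2408) + (0.0779 + 0.5·0.2538²)·9.8915] / (0.2538·√9.8915)
   = [0.534019 + 1.089126] / 0.798220 = 2.033454
d₂ = d₁ − σ√T = 2.033454 − 0.798220 = 1.235234
risk-neutral PD = N(−d₂) = N(-1.235234) = 0.108372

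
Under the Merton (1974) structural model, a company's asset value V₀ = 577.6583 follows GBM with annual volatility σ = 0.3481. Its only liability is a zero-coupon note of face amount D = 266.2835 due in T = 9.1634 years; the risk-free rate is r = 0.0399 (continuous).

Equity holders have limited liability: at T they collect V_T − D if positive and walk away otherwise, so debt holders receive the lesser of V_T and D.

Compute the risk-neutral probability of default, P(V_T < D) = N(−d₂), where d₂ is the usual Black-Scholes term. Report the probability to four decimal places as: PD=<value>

PD=0.2894

d₁ = [ln(V₀/D) + (r + σ²/2)T] / (σ√T)
   = [ln(577.6583/266.2835) + (0.0399 + 0.5·0.3481²)·9.1634] / (0.3481·√9.1634)
   = [0.774421 + 0.920801] / 1.053737 = 1.608771
d₂ = d₁ − σ√T = 1.608771 − 1.053737 = 0.555034
risk-neutral PD = N(−d₂) = N(-0.555034) = 0.289436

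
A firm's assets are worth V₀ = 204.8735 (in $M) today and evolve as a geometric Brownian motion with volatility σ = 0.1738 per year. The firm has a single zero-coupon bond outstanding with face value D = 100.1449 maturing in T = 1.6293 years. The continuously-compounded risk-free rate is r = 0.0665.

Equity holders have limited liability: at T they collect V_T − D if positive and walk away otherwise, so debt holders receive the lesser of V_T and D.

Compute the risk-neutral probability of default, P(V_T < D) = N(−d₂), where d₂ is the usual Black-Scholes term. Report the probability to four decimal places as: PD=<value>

d₁ = [ln(V₀/D) + (r + σ²/2)T] / (σ√T)
   = [ln(204.8735/100.1449) + (0.0665 + 0.5·0.1738²)·1.6293] / (0.1738·√1.6293)
   = [0.715775 + 0.132956] / 0.221845 = 3.825777
d₂ = d₁ − σ√T = 3.825777 − 0.221845 = 3.603931
risk-neutral PD = N(−d₂) = N(-3.603931) = 0.000157

PD=0.0002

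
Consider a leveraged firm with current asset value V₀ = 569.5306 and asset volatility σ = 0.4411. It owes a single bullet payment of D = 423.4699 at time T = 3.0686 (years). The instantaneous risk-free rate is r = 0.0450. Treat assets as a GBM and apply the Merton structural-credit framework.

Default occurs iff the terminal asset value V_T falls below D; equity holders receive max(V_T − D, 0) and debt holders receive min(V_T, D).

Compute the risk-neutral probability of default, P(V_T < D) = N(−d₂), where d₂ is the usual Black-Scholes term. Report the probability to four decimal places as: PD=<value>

d₁ = [ln(V₀/D) + (r + σ²/2)T] / (σ√T)
   = [ln(569.5306/423.4699) + (0.0450 + 0.5·0.4411²)·3.0686] / (0.4411·√3.0686)
   = [0.296330 + 0.436615] / 0.772693 = 0.948558
d₂ = d₁ − σ√T = 0.948558 − 0.772693 = 0.175865
risk-neutral PD = N(−d₂) = N(-0.175865) = 0.430200

PD=0.4302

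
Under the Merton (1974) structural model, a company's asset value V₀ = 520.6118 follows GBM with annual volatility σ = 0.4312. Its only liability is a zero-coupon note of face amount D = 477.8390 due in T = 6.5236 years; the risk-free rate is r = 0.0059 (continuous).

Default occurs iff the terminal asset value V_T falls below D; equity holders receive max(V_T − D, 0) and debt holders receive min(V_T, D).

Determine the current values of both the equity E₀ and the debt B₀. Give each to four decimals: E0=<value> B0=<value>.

d₁ = [ln(V₀/D) + (r + σ²/2)T] / (σ√T)
   = [ln(520.6118/477.8390) + (0.0059 + 0.5·0.4312²)·6.5236] / (0.4312·√6.5236)
   = [0.085731 + 0.644967] / 1.101343 = 0.663461
d₂ = d₁ − σ√T = 0.663461 − 1.101343 = -0.437882
N(d₁) = 0.746482,  N(d₂) = 0.330736,  e^(−rT) = 0.962242
E₀ = V₀·N(d₁) − D·e^(−rT)·N(d₂)
   = 520.6118·0.746482 − 477.8390·0.962242·0.330736 = 236.556122
B₀ = V₀ − E₀ = 520.6118 − 236.556122 = 284.055678

E0=236.5561 B0=284.0557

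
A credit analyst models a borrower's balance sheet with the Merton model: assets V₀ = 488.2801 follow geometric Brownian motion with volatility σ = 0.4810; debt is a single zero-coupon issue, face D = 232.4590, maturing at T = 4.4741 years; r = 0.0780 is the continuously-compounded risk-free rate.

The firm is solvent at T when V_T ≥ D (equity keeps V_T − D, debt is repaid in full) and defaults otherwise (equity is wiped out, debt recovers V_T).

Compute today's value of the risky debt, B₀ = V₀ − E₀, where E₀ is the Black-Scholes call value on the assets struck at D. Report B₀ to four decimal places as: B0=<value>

d₁ = [ln(V₀/D) + (r + σ²/2)T] / (σ√T)
   = [ln(488.2801/232.4590) + (0.0780 + 0.5·0.4810²)·4.4741] / (0.4810·√4.4741)
   = [0.742175 + 0.866546] / 1.017414 = 1.581186
d₂ = d₁ − σ√T = 1.581186 − 1.017414 = 0.563771
N(d₁) = 0.943082,  N(d₂) = 0.713545,  e^(−rT) = 0.705407
E₀ = V₀·N(d₁) − D·e^(−rT)·N(d₂)
   = 488.2801·0.943082 − 232.4590·0.705407·0.713545 = 343.482371
B₀ = V₀ − E₀ = 488.2801 − 343.482371 = 144.797729

B0=144.7977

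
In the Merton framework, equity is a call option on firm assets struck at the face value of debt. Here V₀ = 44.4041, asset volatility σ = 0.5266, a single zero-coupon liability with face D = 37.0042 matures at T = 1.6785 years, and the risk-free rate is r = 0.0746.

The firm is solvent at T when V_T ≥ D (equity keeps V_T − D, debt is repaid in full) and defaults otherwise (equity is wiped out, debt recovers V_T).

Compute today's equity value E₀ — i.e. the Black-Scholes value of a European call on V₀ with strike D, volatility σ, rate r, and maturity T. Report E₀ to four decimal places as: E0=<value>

d₁ = [ln(V₀/D) + (r + σ²/2)T] / (σ√T)
   = [ln(44.4041/37.0042) + (0.0746 + 0.5·0.5266²)·1.6785] / (0.5266·√1.6785)
   = [0.182300 + 0.357946] / 0.682247 = 0.791864
d₂ = d₁ − σ√T = 0.791864 − 0.682247 = 0.109617
N(d₁) = 0.785780,  N(d₂) = 0.543644,  e^(−rT) = 0.882306
E₀ = V₀·N(d₁) − D·e^(−rT)·N(d₂)
   = 44.4041·0.785780 − 37.0042·0.882306·0.543644 = 17.142418

E0=17.1424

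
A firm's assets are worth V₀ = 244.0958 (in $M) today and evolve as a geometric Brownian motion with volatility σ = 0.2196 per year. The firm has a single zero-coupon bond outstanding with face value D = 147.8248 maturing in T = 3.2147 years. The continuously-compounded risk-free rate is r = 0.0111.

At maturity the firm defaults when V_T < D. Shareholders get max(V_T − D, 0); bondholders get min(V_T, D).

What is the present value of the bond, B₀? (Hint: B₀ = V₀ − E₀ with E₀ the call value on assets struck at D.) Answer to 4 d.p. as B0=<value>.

B0=139.7701

d₁ = [ln(V₀/D) + (r + σ²/2)T] / (σ√T)
   = [ln(244.0958/147.8248) + (0.0111 + 0.5·0.2196²)·3.2147] / (0.2196·√3.2147)
   = [0.501533 + 0.113196] / 0.393734 = 1.561282
d₂ = d₁ − σ√T = 1.561282 − 0.393734 = 1.167548
N(d₁) = 0.940771,  N(d₂) = 0.878505,  e^(−rT) = 0.964946
E₀ = V₀·N(d₁) − D·e^(−rT)·N(d₂)
   = 244.0958·0.940771 − 147.8248·0.964946·0.878505 = 104.325733
B₀ = V₀ − E₀ = 244.0958 − 104.325733 = 139.770067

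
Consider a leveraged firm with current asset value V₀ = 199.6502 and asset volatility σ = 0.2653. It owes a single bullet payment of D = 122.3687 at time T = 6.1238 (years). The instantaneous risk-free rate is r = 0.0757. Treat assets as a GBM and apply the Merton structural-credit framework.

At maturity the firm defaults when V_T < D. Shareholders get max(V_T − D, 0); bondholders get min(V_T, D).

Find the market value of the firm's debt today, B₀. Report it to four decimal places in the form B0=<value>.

d₁ = [ln(V₀/D) + (r + σ²/2)T] / (σ√T)
   = [ln(199.6502/122.3687) + (0.0757 + 0.5·0.2653²)·6.1238] / (0.2653·√6.1238)
   = [0.489528 + 0.679081] / 0.656520 = 1.780006
d₂ = d₁ − σ√T = 1.780006 − 0.656520 = 1.123486
N(d₁) = 0.962463,  N(d₂) = 0.869384,  e^(−rT) = 0.629033
E₀ = V₀·N(d₁) − D·e^(−rT)·N(d₂)
   = 199.6502·0.962463 − 122.3687·0.629033·0.869384 = 125.235880
B₀ = V₀ − E₀ = 199.6502 − 125.235880 = 74.414320

B0=74.4143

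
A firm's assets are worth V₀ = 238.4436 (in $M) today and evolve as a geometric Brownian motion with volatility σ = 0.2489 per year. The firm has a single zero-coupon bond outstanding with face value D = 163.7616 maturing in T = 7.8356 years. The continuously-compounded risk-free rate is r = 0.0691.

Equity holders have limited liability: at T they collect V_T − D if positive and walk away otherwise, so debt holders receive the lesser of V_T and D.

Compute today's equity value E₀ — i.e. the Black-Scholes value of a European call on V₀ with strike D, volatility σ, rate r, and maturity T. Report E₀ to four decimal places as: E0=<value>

E0=147.5763

d₁ = [ln(V₀/D) + (r + σ²/2)T] / (σ√T)
   = [ln(238.4436/163.7616) + (0.0691 + 0.5·0.2489²)·7.8356] / (0.2489·√7.8356)
   = [0.375721 + 0.784152] / 0.696724 = 1.664752
d₂ = d₁ − σ√T = 1.664752 − 0.696724 = 0.968028
N(d₁) = 0.952019,  N(d₂) = 0.833485,  e^(−rT) = 0.581910
E₀ = V₀·N(d₁) − D·e^(−rT)·N(d₂)
   = 238.4436·0.952019 − 163.7616·0.581910·0.833485 = 147.576328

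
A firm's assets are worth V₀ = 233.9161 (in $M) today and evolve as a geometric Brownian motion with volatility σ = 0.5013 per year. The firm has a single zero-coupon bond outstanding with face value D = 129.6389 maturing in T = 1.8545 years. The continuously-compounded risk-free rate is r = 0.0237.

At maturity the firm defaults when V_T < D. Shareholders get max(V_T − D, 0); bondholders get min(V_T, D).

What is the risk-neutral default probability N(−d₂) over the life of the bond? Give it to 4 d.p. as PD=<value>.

d₁ = [ln(V₀/D) + (r + σ²/2)T] / (σ√T)
   = [ln(233.9161/129.6389) + (0.0237 + 0.5·0.5013²)·1.8545] / (0.5013·√1.8545)
   = [0.590210 + 0.276971] / 0.682670 = 1.270277
d₂ = d₁ − σ√T = 1.270277 − 0.682670 = 0.587607
risk-neutral PD = N(−d₂) = N(-0.587607) = 0.278398

PD=0.2784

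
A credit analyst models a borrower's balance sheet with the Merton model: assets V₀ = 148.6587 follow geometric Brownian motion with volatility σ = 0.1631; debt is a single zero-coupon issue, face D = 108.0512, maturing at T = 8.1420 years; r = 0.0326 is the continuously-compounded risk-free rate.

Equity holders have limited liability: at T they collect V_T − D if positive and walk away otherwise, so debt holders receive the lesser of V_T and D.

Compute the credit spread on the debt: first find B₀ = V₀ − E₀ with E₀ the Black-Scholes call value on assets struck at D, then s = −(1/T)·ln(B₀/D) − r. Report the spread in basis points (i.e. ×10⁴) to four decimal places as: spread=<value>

spread=38.1416

d₁ = [ln(V₀/D) + (r + σ²/2)T] / (σ√T)
   = [ln(148.6587/108.0512) + (0.0326 + 0.5·0.1631²)·8.1420] / (0.1631·√8.1420)
   = [0.319048 + 0.373724] / 0.465393 = 1.488576
d₂ = d₁ − σ√T = 1.488576 − 0.465393 = 1.023183
N(d₁) = 0.931700,  N(d₂) = 0.846889,  e^(−rT) = 0.766877
E₀ = V₀·N(d₁) − D·e^(−rT)·N(d₂)
   = 148.6587·0.931700 − 108.0512·0.766877·0.846889 = 68.330471
B₀ = V₀ − E₀ = 148.6587 − 68.330471 = 80.328229
spread = −(1/T)·ln(B₀/D) − r = −(1/8.1420)·ln(80.328229/108.0512) − 0.0326 = 0.00381416
in basis points: 0.00381416 × 10⁴ = 38.1416 bp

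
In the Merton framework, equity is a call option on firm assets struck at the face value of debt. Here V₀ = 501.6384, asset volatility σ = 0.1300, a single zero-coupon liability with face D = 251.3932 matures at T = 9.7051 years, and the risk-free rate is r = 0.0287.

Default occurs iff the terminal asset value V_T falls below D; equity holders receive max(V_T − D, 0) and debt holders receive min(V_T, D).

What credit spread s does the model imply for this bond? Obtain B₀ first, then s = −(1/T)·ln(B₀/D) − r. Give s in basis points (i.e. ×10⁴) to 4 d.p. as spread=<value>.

d₁ = [ln(V₀/D) + (r + σ²/2)T] / (σ√T)
   = [ln(501.6384/251.3932) + (0.0287 + 0.5·0.1300²)·9.7051] / (0.1300·√9.7051)
   = [0.690861 + 0.360544] / 0.404989 = 2.596133
d₂ = d₁ − σ√T = 2.596133 − 0.404989 = 2.191144
N(d₁) = 0.995286,  N(d₂) = 0.985779,  e^(−rT) = 0.756891
E₀ = V₀·N(d₁) − D·e^(−rT)·N(d₂)
   = 501.6384·0.995286 − 251.3932·0.756891·0.985779 = 311.702376
B₀ = V₀ − E₀ = 501.6384 − 311.702376 = 189.936024
spread = −(1/T)·ln(B₀/D) − r = −(1/9.7051)·ln(189.936024/251.3932) − 0.0287 = 0.00018491
in basis points: 0.00018491 × 10⁴ = 1.8491 bp

spread=1.8491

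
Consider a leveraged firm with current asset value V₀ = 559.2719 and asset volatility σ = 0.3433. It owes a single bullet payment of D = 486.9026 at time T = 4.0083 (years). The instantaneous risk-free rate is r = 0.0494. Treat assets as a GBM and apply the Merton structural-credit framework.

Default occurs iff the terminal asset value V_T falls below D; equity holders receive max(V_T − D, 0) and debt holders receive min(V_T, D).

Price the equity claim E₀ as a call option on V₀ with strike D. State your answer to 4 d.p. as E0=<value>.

d₁ = [ln(V₀/D) + (r + σ²/2)T] / (σ√T)
   = [ln(559.2719/486.9026) + (0.0494 + 0.5·0.3433²)·4.0083] / (0.3433·√4.0083)
   = [0.138572 + 0.434209] / 0.687312 = 0.833363
d₂ = d₁ − σ√T = 0.833363 − 0.687312 = 0.146051
N(d₁) = 0.797680,  N(d₂) = 0.558060,  e^(−rT) = 0.820362
E₀ = V₀·N(d₁) − D·e^(−rT)·N(d₂)
   = 559.2719·0.797680 − 486.9026·0.820362·0.558060 = 223.210849

E0=223.2108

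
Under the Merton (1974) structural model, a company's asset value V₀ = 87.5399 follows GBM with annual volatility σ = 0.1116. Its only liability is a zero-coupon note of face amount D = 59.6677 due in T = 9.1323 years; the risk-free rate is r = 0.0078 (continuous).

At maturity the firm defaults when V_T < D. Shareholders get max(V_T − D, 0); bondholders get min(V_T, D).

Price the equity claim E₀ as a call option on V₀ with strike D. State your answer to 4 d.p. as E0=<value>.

d₁ = [ln(V₀/D) + (r + σ²/2)T] / (σ√T)
   = [ln(87.5399/59.6677) + (0.0078 + 0.5·0.1116²)·9.1323] / (0.1116·√9.1323)
   = [0.383304 + 0.128101] / 0.337252 = 1.516390
d₂ = d₁ − σ√T = 1.516390 − 0.337252 = 1.179138
N(d₁) = 0.935290,  N(d₂) = 0.880828,  e^(−rT) = 0.931246
E₀ = V₀·N(d₁) − D·e^(−rT)·N(d₂)
   = 87.5399·0.935290 − 59.6677·0.931246·0.880828 = 32.931664

E0=32.9317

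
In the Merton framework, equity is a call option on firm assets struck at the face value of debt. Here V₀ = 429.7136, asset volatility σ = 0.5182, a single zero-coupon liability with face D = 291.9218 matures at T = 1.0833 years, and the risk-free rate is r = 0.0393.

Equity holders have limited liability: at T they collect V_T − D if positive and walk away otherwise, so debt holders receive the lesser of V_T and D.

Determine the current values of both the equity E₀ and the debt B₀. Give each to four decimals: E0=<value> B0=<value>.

E0=172.1269 B0=257.5867

d₁ = [ln(V₀/D) + (r + σ²/2)T] / (σ√T)
   = [ln(429.7136/291.9218) + (0.0393 + 0.5·0.5182²)·1.0833] / (0.5182·√1.0833)
   = [0.386633 + 0.188024] / 0.539351 = 1.065459
d₂ = d₁ − σ√T = 1.065459 − 0.539351 = 0.526107
N(d₁) = 0.856666,  N(d₂) = 0.700593,  e^(−rT) = 0.958320
E₀ = V₀·N(d₁) − D·e^(−rT)·N(d₂)
   = 429.7136·0.856666 − 291.9218·0.958320·0.700593 = 172.126880
B₀ = V₀ − E₀ = 429.7136 − 172.126880 = 257.586720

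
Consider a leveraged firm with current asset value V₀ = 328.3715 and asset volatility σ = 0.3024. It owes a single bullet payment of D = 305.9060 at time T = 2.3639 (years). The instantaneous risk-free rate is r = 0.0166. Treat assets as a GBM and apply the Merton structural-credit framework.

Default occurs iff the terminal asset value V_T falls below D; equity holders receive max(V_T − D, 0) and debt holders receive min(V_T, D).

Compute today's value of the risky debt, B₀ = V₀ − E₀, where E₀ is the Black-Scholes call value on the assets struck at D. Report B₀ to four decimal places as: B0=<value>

B0=252.4699

d₁ = [ln(V₀/D) + (r + σ²/2)T] / (σ√T)
   = [ln(328.3715/305.9060) + (0.0166 + 0.5·0.3024²)·2.3639] / (0.3024·√2.3639)
   = [0.070868 + 0.147325] / 0.464939 = 0.469293
d₂ = d₁ − σ√T = 0.469293 − 0.464939 = 0.004354
N(d₁) = 0.680570,  N(d₂) = 0.501737,  e^(−rT) = 0.961519
E₀ = V₀·N(d₁) − D·e^(−rT)·N(d₂)
   = 328.3715·0.680570 − 305.9060·0.961519·0.501737 = 75.901646
B₀ = V₀ − E₀ = 328.3715 − 75.901646 = 252.469854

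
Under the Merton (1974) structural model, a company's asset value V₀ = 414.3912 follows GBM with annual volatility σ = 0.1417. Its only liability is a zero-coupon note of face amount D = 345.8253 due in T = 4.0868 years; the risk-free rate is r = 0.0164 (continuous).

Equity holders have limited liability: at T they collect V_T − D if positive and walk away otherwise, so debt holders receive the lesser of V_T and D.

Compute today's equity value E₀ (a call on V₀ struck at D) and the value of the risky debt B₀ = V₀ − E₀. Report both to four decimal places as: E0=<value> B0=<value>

d₁ = [ln(V₀/D) + (r + σ²/2)T] / (σ√T)
   = [ln(414.3912/345.8253) + (0.0164 + 0.5·0.1417²)·4.0868] / (0.1417·√4.0868)
   = [0.180877 + 0.108053] / 0.286458 = 1.008626
d₂ = d₁ − σ√T = 1.008626 − 0.286458 = 0.722168
N(d₁) = 0.843423,  N(d₂) = 0.764904,  e^(−rT) = 0.935173
E₀ = V₀·N(d₁) − D·e^(−rT)·N(d₂)
   = 414.3912·0.843423 − 345.8253·0.935173·0.764904 = 102.132003
B₀ = V₀ − E₀ = 414.3912 − 102.132003 = 312.259197

E0=102.1320 B0=312.2592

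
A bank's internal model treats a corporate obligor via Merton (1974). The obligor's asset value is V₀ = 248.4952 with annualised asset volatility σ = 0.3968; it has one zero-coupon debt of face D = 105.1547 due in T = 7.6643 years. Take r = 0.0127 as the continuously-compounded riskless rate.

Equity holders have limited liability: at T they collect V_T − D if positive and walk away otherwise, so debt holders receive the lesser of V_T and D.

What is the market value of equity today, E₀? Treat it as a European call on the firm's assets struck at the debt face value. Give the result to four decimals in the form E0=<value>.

E0=169.4326

d₁ = [ln(V₀/D) + (r + σ²/2)T] / (σ√T)
   = [ln(248.4952/105.1547) + (0.0127 + 0.5·0.3968²)·7.6643] / (0.3968·√7.6643)
   = [0.859991 + 0.700710] / 1.098520 = 1.420730
d₂ = d₁ − σ√T = 1.420730 − 1.098520 = 0.322210
N(d₁) = 0.922302,  N(d₂) = 0.626353,  e^(−rT) = 0.907251
E₀ = V₀·N(d₁) − D·e^(−rT)·N(d₂)
   = 248.4952·0.922302 − 105.1547·0.907251·0.626353 = 169.432571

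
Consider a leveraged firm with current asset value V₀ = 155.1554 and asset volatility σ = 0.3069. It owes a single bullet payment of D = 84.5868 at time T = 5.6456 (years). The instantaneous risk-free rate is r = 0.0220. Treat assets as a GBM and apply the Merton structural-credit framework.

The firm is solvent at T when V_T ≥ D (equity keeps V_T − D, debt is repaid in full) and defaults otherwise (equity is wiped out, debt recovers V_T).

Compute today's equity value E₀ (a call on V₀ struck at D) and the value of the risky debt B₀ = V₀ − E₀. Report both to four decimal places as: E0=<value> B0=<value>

E0=86.6927 B0=68.4627

d₁ = [ln(V₀/D) + (r + σ²/2)T] / (σ√T)
   = [ln(155.1554/84.5868) + (0.0220 + 0.5·0.3069²)·5.6456] / (0.3069·√5.6456)
   = [0.606649 + 0.390076] / 0.729209 = 1.366858
d₂ = d₁ − σ√T = 1.366858 − 0.729209 = 0.637649
N(d₁) = 0.914165,  N(d₂) = 0.738149,  e^(−rT) = 0.883200
E₀ = V₀·N(d₁) − D·e^(−rT)·N(d₂)
   = 155.1554·0.914165 − 84.5868·0.883200·0.738149 = 86.692689
B₀ = V₀ − E₀ = 155.1554 − 86.692689 = 68.462711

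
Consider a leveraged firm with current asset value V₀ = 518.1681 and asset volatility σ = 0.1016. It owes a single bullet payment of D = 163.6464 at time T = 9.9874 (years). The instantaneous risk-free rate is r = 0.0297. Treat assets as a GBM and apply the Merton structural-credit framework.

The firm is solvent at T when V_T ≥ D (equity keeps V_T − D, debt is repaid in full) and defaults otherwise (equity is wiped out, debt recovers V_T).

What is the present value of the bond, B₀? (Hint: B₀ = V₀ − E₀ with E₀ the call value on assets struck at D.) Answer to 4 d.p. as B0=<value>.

B0=121.6419

d₁ = [ln(V₀/D) + (r + σ²/2)T] / (σ√T)
   = [ln(518.1681/163.6464) + (0.0297 + 0.5·0.1016²)·9.9874] / (0.1016·√9.9874)
   = [1.152592 + 0.348174] / 0.321085 = 4.674044
d₂ = d₁ − σ√T = 4.674044 − 0.321085 = 4.352959
N(d₁) = 0.999999,  N(d₂) = 0.999993,  e^(−rT) = 0.743322
E₀ = V₀·N(d₁) − D·e^(−rT)·N(d₂)
   = 518.1681·0.999999 − 163.6464·0.743322·0.999993 = 396.526162
B₀ = V₀ − E₀ = 518.1681 − 396.526162 = 121.641938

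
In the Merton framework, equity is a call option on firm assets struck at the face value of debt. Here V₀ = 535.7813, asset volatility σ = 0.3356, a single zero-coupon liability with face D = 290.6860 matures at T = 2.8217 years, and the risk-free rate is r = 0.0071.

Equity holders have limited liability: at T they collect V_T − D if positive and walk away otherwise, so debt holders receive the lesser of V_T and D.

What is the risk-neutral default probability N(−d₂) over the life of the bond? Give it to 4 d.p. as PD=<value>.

PD=0.2009

d₁ = [ln(V₀/D) + (r + σ²/2)T] / (σ√T)
   = [ln(535.7813/290.6860) + (0.0071 + 0.5·0.3356²)·2.8217] / (0.3356·√2.8217)
   = [0.611482 + 0.178934] / 0.563738 = 1.402099
d₂ = d₁ − σ√T = 1.402099 − 0.563738 = 0.838361
risk-neutral PD = N(−d₂) = N(-0.838361) = 0.200914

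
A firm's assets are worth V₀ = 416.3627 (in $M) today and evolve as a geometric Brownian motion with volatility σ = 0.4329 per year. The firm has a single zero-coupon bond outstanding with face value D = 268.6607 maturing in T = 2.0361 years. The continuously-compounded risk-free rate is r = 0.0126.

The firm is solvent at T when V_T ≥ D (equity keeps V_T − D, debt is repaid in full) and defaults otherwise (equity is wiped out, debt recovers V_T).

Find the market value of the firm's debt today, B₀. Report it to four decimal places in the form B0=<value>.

d₁ = [ln(V₀/D) + (r + σ²/2)T] / (σ√T)
   = [ln(416.3627/268.6607) + (0.0126 + 0.5·0.4329²)·2.0361] / (0.4329·√2.0361)
   = [0.438108 + 0.216440] / 0.617714 = 1.059629
d₂ = d₁ − σ√T = 1.059629 − 0.617714 = 0.441916
N(d₁) = 0.855343,  N(d₂) = 0.670725,  e^(−rT) = 0.974671
E₀ = V₀·N(d₁) − D·e^(−rT)·N(d₂)
   = 416.3627·0.855343 − 268.6607·0.974671·0.670725 = 180.499791
B₀ = V₀ − E₀ = 416.3627 − 180.499791 = 235.862909

B0=235.8629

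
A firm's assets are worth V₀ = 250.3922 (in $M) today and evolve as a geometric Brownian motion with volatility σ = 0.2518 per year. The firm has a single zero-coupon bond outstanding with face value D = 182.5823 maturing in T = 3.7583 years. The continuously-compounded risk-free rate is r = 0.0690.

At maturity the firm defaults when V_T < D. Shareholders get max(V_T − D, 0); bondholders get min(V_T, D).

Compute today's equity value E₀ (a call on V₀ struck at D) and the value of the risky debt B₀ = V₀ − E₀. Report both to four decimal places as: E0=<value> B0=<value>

d₁ = [ln(V₀/D) + (r + σ²/2)T] / (σ√T)
   = [ln(250.3922/182.5823) + (0.0690 + 0.5·0.2518²)·3.7583] / (0.2518·√3.7583)
   = [0.315827 + 0.378467] / 0.488148 = 1.422303
d₂ = d₁ − σ√T = 1.422303 − 0.488148 = 0.934155
N(d₁) = 0.922531,  N(d₂) = 0.824888,  e^(−rT) = 0.771574
E₀ = V₀·N(d₁) − D·e^(−rT)·N(d₂)
   = 250.3922·0.922531 − 182.5823·0.771574·0.824888 = 114.787802
B₀ = V₀ − E₀ = 250.3922 − 114.787802 = 135.604398

E0=114.7878 B0=135.6044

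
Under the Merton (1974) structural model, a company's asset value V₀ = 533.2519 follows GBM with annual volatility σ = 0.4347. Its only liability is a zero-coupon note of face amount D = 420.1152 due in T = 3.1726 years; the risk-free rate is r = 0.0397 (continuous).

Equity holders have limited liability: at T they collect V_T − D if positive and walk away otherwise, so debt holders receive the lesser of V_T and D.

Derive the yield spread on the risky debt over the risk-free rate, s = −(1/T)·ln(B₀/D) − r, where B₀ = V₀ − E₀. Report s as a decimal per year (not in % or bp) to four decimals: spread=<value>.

d₁ = [ln(V₀/D) + (r + σ²/2)T] / (σ√T)
   = [ln(533.2519/420.1152) + (0.0397 + 0.5·0.4347²)·3.1726] / (0.4347·√3.1726)
   = [0.238465 + 0.425706] / 0.774279 = 0.857793
d₂ = d₁ − σ√T = 0.857793 − 0.774279 = 0.083514
N(d₁) = 0.804497,  N(d₂) = 0.533279,  e^(−rT) = 0.881657
E₀ = V₀·N(d₁) − D·e^(−rT)·N(d₂)
   = 533.2519·0.804497 − 420.1152·0.881657·0.533279 = 231.474251
B₀ = V₀ − E₀ = 533.2519 − 231.474251 = 301.777649
spread = −(1/T)·ln(B₀/D) − r = −(1/3.1726)·ln(301.777649/420.1152) − 0.0397 = 0.06457992

spread=0.0646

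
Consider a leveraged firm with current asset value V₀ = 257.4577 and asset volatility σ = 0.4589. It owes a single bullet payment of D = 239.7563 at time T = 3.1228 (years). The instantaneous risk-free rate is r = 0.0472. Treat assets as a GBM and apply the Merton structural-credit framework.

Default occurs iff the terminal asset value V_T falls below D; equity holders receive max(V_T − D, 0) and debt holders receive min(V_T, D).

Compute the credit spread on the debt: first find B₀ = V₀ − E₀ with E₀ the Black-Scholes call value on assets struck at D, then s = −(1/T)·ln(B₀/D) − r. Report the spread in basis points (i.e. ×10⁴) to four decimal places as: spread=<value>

d₁ = [ln(V₀/D) + (r + σ²/2)T] / (σ√T)
   = [ln(257.4577/239.7563) + (0.0472 + 0.5·0.4589²)·3.1228] / (0.4589·√3.1228)
   = [0.071232 + 0.476210] / 0.810943 = 0.675069
d₂ = d₁ − σ√T = 0.675069 − 0.810943 = -0.135873
N(d₁) = 0.750184,  N(d₂) = 0.445961,  e^(−rT) = 0.862952
E₀ = V₀·N(d₁) − D·e^(−rT)·N(d₂)
   = 257.4577·0.750184 − 239.7563·0.862952·0.445961 = 100.872220
B₀ = V₀ − E₀ = 257.4577 − 100.872220 = 156.585480
spread = −(1/T)·ln(B₀/D) − r = −(1/3.1228)·ln(156.585480/239.7563) − 0.0472 = 0.08922274
in basis points: 0.08922274 × 10⁴ = 892.2274 bp

spread=892.2274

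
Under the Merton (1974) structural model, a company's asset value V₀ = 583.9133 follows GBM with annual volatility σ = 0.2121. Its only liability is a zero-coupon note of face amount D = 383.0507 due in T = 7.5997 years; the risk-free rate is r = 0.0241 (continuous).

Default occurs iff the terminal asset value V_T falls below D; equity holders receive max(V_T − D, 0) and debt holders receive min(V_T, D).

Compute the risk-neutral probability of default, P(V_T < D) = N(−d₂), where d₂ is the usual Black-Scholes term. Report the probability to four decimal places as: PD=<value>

PD=0.2291

d₁ = [ln(V₀/D) + (r + σ²/2)T] / (σ√T)
   = [ln(583.9133/383.0507) + (0.0241 + 0.5·0.2121²)·7.5997] / (0.2121·√7.5997)
   = [0.421585 + 0.354094] / 0.584708 = 1.326611
d₂ = d₁ − σ√T = 1.326611 − 0.584708 = 0.741903
risk-neutral PD = N(−d₂) = N(-0.741903) = 0.229073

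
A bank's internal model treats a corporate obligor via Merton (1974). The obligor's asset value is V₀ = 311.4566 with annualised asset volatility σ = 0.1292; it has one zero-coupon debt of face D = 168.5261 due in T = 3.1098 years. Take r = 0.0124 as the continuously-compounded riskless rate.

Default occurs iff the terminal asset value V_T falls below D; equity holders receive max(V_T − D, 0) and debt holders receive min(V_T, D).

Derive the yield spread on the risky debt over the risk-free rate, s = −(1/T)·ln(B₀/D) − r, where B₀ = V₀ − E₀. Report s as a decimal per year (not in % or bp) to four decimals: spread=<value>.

d₁ = [ln(V₀/D) + (r + σ²/2)T] / (σ√T)
   = [ln(311.4566/168.5261) + (0.0124 + 0.5·0.1292²)·3.1098] / (0.1292·√3.1098)
   = [0.614169 + 0.064517] / 0.227839 = 2.978793
d₂ = d₁ − σ√T = 2.978793 − 0.227839 = 2.750954
N(d₁) = 0.998553,  N(d₂) = 0.997029,  e^(−rT) = 0.962173
E₀ = V₀·N(d₁) − D·e^(−rT)·N(d₂)
   = 311.4566·0.998553 − 168.5261·0.962173·0.997029 = 149.336531
B₀ = V₀ − E₀ = 311.4566 − 149.336531 = 162.120069
spread = −(1/T)·ln(B₀/D) − r = −(1/3.1098)·ln(162.120069/168.5261) − 0.0124 = 0.00006170

spread=0.0001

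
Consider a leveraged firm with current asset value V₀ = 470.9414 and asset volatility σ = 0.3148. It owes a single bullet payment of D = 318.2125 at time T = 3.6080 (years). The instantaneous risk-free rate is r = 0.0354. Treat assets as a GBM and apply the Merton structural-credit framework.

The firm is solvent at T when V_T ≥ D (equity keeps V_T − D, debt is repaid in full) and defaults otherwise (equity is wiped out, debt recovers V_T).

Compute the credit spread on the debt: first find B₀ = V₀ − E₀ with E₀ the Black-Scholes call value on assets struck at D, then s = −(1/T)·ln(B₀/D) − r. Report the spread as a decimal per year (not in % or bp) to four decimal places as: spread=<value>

spread=0.0232

d₁ = [ln(V₀/D) + (r + σ²/2)T] / (σ√T)
   = [ln(470.9414/318.2125) + (0.0354 + 0.5·0.3148²)·3.6080] / (0.3148·√3.6080)
   = [0.392014 + 0.306498] / 0.597954 = 1.168170
d₂ = d₁ − σ√T = 1.168170 − 0.597954 = 0.570215
N(d₁) = 0.878631,  N(d₂) = 0.715734,  e^(−rT) = 0.880097
E₀ = V₀·N(d₁) − D·e^(−rT)·N(d₂)
   = 470.9414·0.878631 − 318.2125·0.880097·0.715734 = 213.336656
B₀ = V₀ − E₀ = 470.9414 − 213.336656 = 257.604744
spread = −(1/T)·ln(B₀/D) − r = −(1/3.6080)·ln(257.604744/318.2125) − 0.0354 = 0.02316236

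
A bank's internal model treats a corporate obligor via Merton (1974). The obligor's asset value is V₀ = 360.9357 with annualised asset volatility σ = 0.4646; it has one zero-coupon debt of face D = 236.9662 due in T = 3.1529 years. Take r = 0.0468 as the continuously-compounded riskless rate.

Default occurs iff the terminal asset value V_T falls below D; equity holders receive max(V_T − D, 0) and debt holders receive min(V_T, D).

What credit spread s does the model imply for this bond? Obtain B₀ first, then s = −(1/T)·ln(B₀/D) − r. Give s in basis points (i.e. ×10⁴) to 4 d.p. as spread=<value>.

d₁ = [ln(V₀/D) + (r + σ²/2)T] / (σ√T)
   = [ln(360.9357/236.9662) + (0.0468 + 0.5·0.4646²)·3.1529] / (0.4646·√3.1529)
   = [0.420782 + 0.487837] / 0.824963 = 1.101407
d₂ = d₁ − σ√T = 1.101407 − 0.824963 = 0.276444
N(d₁) = 0.864640,  N(d₂) = 0.608897,  e^(−rT) = 0.862814
E₀ = V₀·N(d₁) − D·e^(−rT)·N(d₂)
   = 360.9357·0.864640 − 236.9662·0.862814·0.608897 = 187.585841
B₀ = V₀ − E₀ = 360.9357 − 187.585841 = 173.349859
spread = −(1/T)·ln(B₀/D) − r = −(1/3.1529)·ln(173.349859/236.9662) − 0.0468 = 0.05234861
in basis points: 0.05234861 × 10⁴ = 523.4861 bp

spread=523.4861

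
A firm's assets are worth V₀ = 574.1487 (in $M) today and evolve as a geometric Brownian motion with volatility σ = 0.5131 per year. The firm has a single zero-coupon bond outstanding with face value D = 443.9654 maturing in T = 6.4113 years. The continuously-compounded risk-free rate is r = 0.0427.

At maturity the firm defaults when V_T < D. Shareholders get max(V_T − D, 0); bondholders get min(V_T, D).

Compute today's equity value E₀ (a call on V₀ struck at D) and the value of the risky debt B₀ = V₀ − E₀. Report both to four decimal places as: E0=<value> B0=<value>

d₁ = [ln(V₀/D) + (r + σ²/2)T] / (σ√T)
   = [ln(574.1487/443.9654) + (0.0427 + 0.5·0.5131²)·6.4113] / (0.5131·√6.4113)
   = [0.257142 + 1.117719] / 1.299197 = 1.058239
d₂ = d₁ − σ√T = 1.058239 − 1.299197 = -0.240958
N(d₁) = 0.855027,  N(d₂) = 0.404794,  e^(−rT) = 0.760513
E₀ = V₀·N(d₁) − D·e^(−rT)·N(d₂)
   = 574.1487·0.855027 − 443.9654·0.760513·0.404794 = 354.237399
B₀ = V₀ − E₀ = 574.1487 − 354.237399 = 219.911301

E0=354.2374 B0=219.9113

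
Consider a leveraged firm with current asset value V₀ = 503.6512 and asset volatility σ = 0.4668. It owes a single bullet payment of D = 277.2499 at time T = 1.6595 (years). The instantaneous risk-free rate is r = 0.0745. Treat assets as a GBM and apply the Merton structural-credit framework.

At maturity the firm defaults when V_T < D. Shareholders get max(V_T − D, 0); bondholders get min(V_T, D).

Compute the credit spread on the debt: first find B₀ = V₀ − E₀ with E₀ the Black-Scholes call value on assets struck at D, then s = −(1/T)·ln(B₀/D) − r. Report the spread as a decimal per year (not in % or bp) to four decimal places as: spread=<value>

d₁ = [ln(V₀/D) + (r + σ²/2)T] / (σ√T)
   = [ln(503.6512/277.2499) + (0.0745 + 0.5·0.4668²)·1.6595] / (0.4668·√1.6595)
   = [0.596965 + 0.304437] / 0.601339 = 1.498991
d₂ = d₁ − σ√T = 1.498991 − 0.601339 = 0.897652
N(d₁) = 0.933062,  N(d₂) = 0.815314,  e^(−rT) = 0.883704
E₀ = V₀·N(d₁) − D·e^(−rT)·N(d₂)
   = 503.6512·0.933062 − 277.2499·0.883704·0.815314 = 270.180120
B₀ = V₀ − E₀ = 503.6512 − 270.180120 = 233.471080
spread = −(1/T)·ln(B₀/D) − r = −(1/1.6595)·ln(233.471080/277.2499) − 0.0745 = 0.02906195

spread=0.0291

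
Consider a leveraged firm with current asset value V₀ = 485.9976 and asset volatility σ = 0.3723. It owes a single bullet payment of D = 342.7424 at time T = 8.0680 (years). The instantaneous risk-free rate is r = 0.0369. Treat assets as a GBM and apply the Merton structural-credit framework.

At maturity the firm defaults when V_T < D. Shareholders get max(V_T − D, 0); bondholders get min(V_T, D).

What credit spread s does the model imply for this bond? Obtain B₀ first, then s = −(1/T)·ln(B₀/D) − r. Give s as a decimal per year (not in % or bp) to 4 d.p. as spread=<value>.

spread=0.0315

d₁ = [ln(V₀/D) + (r + σ²/2)T] / (σ√T)
   = [ln(485.9976/342.7424) + (0.0369 + 0.5·0.3723²)·8.0680] / (0.3723·√8.0680)
   = [0.349225 + 0.856851] / 1.057489 = 1.140509
d₂ = d₁ − σ√T = 1.140509 − 1.057489 = 0.083019
N(d₁) = 0.872963,  N(d₂) = 0.533082,  e^(−rT) = 0.742517
E₀ = V₀·N(d₁) − D·e^(−rT)·N(d₂)
   = 485.9976·0.872963 − 342.7424·0.742517·0.533082 = 288.592655
B₀ = V₀ − E₀ = 485.9976 − 288.592655 = 197.404945
spread = −(1/T)·ln(B₀/D) − r = −(1/8.0680)·ln(197.404945/342.7424) − 0.0369 = 0.03148398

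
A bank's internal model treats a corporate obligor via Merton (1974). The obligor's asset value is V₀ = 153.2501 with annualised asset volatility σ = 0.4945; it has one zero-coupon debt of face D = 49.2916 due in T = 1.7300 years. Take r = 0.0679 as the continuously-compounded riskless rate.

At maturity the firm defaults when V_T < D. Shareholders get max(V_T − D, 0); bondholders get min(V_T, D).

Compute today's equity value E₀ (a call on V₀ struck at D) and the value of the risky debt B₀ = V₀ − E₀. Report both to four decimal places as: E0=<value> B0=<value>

E0=109.9519 B0=43.2982

d₁ = [ln(V₀/D) + (r + σ²/2)T] / (σ√T)
   = [ln(153.2501/49.2916) + (0.0679 + 0.5·0.4945²)·1.7300] / (0.4945·√1.7300)
   = [1.134318 + 0.328986] / 0.650413 = 2.249806
d₂ = d₁ − σ√T = 2.249806 − 0.650413 = 1.599392
N(d₁) = 0.987769,  N(d₂) = 0.945133,  e^(−rT) = 0.889170
E₀ = V₀·N(d₁) − D·e^(−rT)·N(d₂)
   = 153.2501·0.987769 − 49.2916·0.889170·0.945133 = 109.951880
B₀ = V₀ − E₀ = 153.2501 − 109.951880 = 43.298220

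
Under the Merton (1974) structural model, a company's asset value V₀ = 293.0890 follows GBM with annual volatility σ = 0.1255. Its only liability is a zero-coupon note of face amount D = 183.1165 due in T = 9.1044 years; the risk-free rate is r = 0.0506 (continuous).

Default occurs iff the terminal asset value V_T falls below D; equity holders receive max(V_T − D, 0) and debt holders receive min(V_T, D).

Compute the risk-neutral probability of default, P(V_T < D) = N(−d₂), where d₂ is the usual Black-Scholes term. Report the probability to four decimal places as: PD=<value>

d₁ = [ln(V₀/D) + (r + σ²/2)T] / (σ√T)
   = [ln(293.0890/183.1165) + (0.0506 + 0.5·0.1255²)·9.1044] / (0.1255·√9.1044)
   = [0.470354 + 0.532381] / 0.378677 = 2.647992
d₂ = d₁ − σ√T = 2.647992 − 0.378677 = 2.269314
risk-neutral PD = N(−d₂) = N(-2.269314) = 0.011625

PD=0.0116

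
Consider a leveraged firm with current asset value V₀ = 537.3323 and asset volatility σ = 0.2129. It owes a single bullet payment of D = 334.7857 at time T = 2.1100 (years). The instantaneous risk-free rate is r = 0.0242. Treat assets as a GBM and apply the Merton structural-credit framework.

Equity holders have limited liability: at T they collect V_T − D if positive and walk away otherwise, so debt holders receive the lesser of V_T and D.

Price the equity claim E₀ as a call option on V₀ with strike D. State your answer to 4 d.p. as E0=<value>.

E0=221.5581

d₁ = [ln(V₀/D) + (r + σ²/2)T] / (σ√T)
   = [ln(537.3323/334.7857) + (0.0242 + 0.5·0.2129²)·2.1100] / (0.2129·√2.1100)
   = [0.473126 + 0.098881] / 0.309255 = 1.849630
d₂ = d₁ − σ√T = 1.849630 − 0.309255 = 1.540375
N(d₁) = 0.967817,  N(d₂) = 0.938265,  e^(−rT) = 0.950220
E₀ = V₀·N(d₁) − D·e^(−rT)·N(d₂)
   = 537.3323·0.967817 − 334.7857·0.950220·0.938265 = 221.558086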